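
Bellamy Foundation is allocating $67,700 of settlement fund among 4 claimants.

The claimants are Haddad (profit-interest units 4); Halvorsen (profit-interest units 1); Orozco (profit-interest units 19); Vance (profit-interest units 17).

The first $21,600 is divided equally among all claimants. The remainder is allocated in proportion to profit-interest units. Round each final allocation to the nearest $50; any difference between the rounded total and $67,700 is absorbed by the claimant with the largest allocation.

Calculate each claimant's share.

First tranche $21,600 split equally: $5,400 each.
Remainder $46,100 by profit-interest units (total 41): Haddad 4,497.56 → $4,500; Halvorsen 1,124.39 → $1,100; Orozco 21,363.41 → $21,350; Vance 19,114.63 → $19,100.
Rounding difference +$50 on remainder applied to Orozco.
Totals: Haddad $5,400 + $4,500 = $9,900; Halvorsen $5,400 + $1,100 = $6,500; Orozco $5,400 + $21,400 = $26,800; Vance $5,400 + $19,100 = $24,500.

Haddad: $9,900 | Halvorsen: $6,500 | Orozco: $26,800 | Vance: $24,500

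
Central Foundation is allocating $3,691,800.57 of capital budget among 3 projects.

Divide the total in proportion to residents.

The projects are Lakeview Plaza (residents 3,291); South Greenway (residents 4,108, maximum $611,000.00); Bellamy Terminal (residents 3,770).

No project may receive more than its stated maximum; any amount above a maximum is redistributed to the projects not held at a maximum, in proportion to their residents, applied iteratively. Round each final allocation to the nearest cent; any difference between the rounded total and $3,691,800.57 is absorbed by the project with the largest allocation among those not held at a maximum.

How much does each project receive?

Lakeview Plaza: $1,435,903.51; South Greenway: $611,000.00; Bellamy Terminal: $1,644,897.06

Combined residents = 11,169.
Unconstrained shares: Lakeview Plaza 1,087,806.9367; South Greenway 1,357,858.0662; Bellamy Terminal 1,246,135.5671.
Held at cap: South Greenway ($611,000.00); residual $3,080,800.57 reallocated over remaining residents 7,061.
Remaining shares: Lakeview Plaza 1,435,903.5088 → $1,435,903.51; Bellamy Terminal 1,644,897.0612 → $1,644,897.06.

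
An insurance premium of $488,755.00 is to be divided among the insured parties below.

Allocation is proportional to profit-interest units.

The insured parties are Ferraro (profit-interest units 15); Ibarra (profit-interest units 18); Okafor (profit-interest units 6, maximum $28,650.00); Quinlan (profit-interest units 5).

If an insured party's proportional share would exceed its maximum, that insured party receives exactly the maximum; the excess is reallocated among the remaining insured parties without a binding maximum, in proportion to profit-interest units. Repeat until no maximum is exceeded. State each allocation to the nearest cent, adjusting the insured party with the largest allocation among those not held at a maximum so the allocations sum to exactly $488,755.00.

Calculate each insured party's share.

Ferraro: $181,620.39 | Ibarra: $217,944.48 | Okafor: $28,650.00 | Quinlan: $60,540.13

Profit-interest units total: 44.
Pro-rata shares before constraints: Ferraro 166,621.0227; Ibarra 199,945.2273; Okafor 66,648.4091; Quinlan 55,540.3409.
Capped: Okafor ($28,650.00); remaining pool $460,105.00 reallocated over remaining profit-interest units 38.
Shares after redistribution: Ferraro 181,620.3947 → $181,620.39; Ibarra 217,944.4737 → $217,944.47; Quinlan 60,540.1316 → $60,540.13.
Rounding difference +$0.01 applied to Ibarra → $217,944.48.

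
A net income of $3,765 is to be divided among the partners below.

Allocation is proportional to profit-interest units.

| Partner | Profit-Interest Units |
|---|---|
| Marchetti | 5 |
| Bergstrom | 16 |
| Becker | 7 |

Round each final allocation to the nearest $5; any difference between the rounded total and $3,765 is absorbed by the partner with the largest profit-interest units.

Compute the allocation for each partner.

Marchetti: $670; Bergstrom: $2,155; Becker: $940

Profit-interest units total: 28.
Proportional shares: Marchetti 5/28 × $3,765 = 672.32; Bergstrom 16/28 × $3,765 = 2,151.43; Becker 7/28 × $3,765 = 941.25.
After rounding ($5): Marchetti $670; Bergstrom $2,150; Becker $940. Sum = $3,760.
Difference $3,765 − $3,760 = +$5 applied to largest profit-interest units (Bergstrom): Bergstrom becomes $2,155.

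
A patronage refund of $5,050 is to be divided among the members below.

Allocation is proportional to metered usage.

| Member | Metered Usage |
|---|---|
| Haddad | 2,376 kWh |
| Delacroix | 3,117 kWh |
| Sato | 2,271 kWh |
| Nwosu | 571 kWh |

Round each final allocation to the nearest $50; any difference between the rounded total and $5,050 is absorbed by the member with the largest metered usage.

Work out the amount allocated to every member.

Haddad: $1,450; Delacroix: $1,850; Sato: $1,400; Nwosu: $350

Total metered usage = 2,376 + 3,117 + 2,271 + 571 = 8,335.
Raw shares: Haddad 1,439.57; Delacroix 1,888.52; Sato 1,375.95; Nwosu 345.96.
After rounding ($50): Haddad $1,450; Delacroix $1,900; Sato $1,400; Nwosu $350. Sum = $5,100.
Difference $5,050 − $5,100 = −$50 applied to largest metered usage (Delacroix): Delacroix becomes $1,850.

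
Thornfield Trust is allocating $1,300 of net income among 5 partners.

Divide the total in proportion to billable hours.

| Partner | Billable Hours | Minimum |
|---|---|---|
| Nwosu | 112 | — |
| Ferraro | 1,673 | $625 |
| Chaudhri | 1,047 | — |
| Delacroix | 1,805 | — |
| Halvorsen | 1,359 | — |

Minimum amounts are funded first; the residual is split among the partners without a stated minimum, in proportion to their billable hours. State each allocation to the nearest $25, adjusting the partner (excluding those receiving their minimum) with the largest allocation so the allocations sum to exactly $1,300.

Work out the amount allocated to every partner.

Nwosu: $25 | Ferraro: $625 | Chaudhri: $175 | Delacroix: $275 | Halvorsen: $200

Fund the minimums — Ferraro $625. Balance $675.
Balance split over remaining billable hours 4,323: Nwosu 17.49 → $25; Chaudhri 163.48 → $175; Delacroix 281.84 → $275; Halvorsen 212.20 → $200.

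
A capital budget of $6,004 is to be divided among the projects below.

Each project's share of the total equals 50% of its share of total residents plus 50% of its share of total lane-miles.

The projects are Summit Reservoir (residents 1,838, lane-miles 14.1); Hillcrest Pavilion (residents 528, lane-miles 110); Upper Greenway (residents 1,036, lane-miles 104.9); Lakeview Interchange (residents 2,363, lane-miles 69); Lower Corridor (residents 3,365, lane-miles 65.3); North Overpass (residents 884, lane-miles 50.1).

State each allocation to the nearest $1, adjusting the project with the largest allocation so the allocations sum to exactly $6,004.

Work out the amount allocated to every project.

Totals — residents 10,014, lane-miles 413.4.
Combined weights (50% residents + 50% lane-miles): Summit Reservoir 0.1088; Hillcrest Pavilion 0.1594; Upper Greenway 0.1786; Lakeview Interchange 0.2014; Lower Corridor 0.2470; North Overpass 0.1047.
Raw shares: Summit Reservoir 653.39; Hillcrest Pavilion 957.07; Upper Greenway 1,072.33; Lakeview Interchange 1,209.44; Lower Corridor 1,482.95; North Overpass 628.82.
Rounded to nearest $1: Summit Reservoir $653; Hillcrest Pavilion $957; Upper Greenway $1,072; Lakeview Interchange $1,209; Lower Corridor $1,483; North Overpass $629. Sum = $6,003.
Difference $6,004 − $6,003 = +$1 applied to largest allocation (Lower Corridor): Lower Corridor becomes $1,484.

Summit Reservoir: $653 · Hillcrest Pavilion: $957 · Upper Greenway: $1,072 · Lakeview Interchange: $1,209 · Lower Corridor: $1,484 · North Overpass: $629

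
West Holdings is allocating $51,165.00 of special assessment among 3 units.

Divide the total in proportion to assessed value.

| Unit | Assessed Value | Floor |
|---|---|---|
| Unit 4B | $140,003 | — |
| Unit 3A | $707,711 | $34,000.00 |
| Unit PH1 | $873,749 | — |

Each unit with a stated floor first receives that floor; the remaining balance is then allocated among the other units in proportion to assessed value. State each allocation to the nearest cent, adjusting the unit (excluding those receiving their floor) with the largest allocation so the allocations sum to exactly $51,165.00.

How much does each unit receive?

Fund the minimums — Unit 3A $34,000.00. Residual $17,165.00.
Residual split over remaining assessed value 1,013,752: Unit 4B 2,370.5517 → $2,370.55; Unit PH1 14,794.4483 → $14,794.45.

Unit 4B: $2,370.55 | Unit 3A: $34,000.00 | Unit PH1: $14,794.45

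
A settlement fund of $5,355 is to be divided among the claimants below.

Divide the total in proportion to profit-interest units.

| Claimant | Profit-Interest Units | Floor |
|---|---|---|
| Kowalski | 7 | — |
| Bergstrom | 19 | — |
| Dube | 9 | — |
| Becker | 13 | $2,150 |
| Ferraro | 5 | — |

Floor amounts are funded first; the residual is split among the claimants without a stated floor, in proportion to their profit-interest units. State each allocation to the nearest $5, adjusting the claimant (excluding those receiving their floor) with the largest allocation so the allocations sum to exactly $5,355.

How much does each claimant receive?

Minimums first: Becker $2,150. Balance $3,205.
Balance split over remaining profit-interest units 40: Kowalski 560.88 → $560; Bergstrom 1,522.38 → $1,520; Dube 721.12 → $720; Ferraro 400.62 → $400.
Rounding difference +$5 applied to Bergstrom → $1,525.

Kowalski: $560 · Bergstrom: $1,525 · Dube: $720 · Becker: $2,150 · Ferraro: $400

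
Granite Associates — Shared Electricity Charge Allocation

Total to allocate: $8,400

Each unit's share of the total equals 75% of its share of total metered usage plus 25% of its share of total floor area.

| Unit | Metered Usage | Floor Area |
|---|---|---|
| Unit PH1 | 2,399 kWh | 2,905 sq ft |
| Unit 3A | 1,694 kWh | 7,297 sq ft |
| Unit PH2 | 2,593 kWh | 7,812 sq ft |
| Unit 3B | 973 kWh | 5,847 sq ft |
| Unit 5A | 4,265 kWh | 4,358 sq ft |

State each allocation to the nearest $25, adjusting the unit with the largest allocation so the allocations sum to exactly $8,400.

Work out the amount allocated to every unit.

Metered usage total 11,924; floor area total 28,219.
Blended shares (75% metered usage + 25% floor area): Unit PH1 0.1766; Unit 3A 0.1712; Unit PH2 0.2323; Unit 3B 0.1130; Unit 5A 0.3069.
Raw shares: Unit PH1 1,483.69; Unit 3A 1,438.05; Unit PH2 1,951.35; Unit 3B 949.20; Unit 5A 2,577.71.
At nearest $25: Unit PH1 $1,475; Unit 3A $1,450; Unit PH2 $1,950; Unit 3B $950; Unit 5A $2,575. Sum = $8,400.
No rounding difference to absorb.

Unit PH1: $1,475 · Unit 3A: $1,450 · Unit PH2: $1,950 · Unit 3B: $950 · Unit 5A: $2,575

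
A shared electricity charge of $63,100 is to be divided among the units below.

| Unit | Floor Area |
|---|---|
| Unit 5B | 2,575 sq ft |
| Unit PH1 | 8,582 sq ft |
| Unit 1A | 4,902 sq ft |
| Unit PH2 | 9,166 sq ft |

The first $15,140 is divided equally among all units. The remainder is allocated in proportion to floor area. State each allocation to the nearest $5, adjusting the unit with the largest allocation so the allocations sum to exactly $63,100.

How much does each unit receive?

$15,140 shared equally gives $3,785 per unit.
Remainder $47,960 by floor area (total 25,225): Unit 5B 4,895.82 → $4,895; Unit PH1 16,316.86 → $16,315; Unit 1A 9,320.12 → $9,320; Unit PH2 17,427.21 → $17,425.
Rounding difference +$5 on remainder applied to Unit PH2.
Totals: Unit 5B $3,785 + $4,895 = $8,680; Unit PH1 $3,785 + $16,315 = $20,100; Unit 1A $3,785 + $9,320 = $13,105; Unit PH2 $3,785 + $17,430 = $21,215.

Unit 5B: $8,680 | Unit PH1: $20,100 | Unit 1A: $13,105 | Unit PH2: $21,215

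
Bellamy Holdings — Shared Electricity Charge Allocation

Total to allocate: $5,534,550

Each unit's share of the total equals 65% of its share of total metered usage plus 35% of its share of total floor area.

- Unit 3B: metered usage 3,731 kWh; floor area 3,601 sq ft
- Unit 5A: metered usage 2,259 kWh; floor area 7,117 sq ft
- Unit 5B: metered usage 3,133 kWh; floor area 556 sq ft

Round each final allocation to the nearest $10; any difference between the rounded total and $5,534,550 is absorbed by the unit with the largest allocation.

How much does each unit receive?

Unit 3B: $2,089,960 · Unit 5A: $2,113,630 · Unit 5B: $1,330,960

Metered usage total 9,123; floor area total 11,274.
Combined weights (65% metered usage + 35% floor area): Unit 3B 0.3776; Unit 5A 0.3819; Unit 5B 0.2405.
Raw shares: Unit 3B 2,089,960.90; Unit 5A 2,113,626.77; Unit 5B 1,330,962.32.
At nearest $10: Unit 3B $2,089,960; Unit 5A $2,113,630; Unit 5B $1,330,960. Sum = $5,534,550.
Sum already equals the total — no adjustment.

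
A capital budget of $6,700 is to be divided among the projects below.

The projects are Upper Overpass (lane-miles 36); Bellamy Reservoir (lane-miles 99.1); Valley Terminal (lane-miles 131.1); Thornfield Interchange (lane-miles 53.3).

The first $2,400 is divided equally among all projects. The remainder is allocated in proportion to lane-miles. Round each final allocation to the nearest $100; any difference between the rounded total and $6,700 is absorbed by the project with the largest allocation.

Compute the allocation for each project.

First tranche $2,400 split equally: $600 each.
Remainder $4,300 by lane-miles (total 319.5): Upper Overpass 484.51 → $500; Bellamy Reservoir 1,333.74 → $1,300; Valley Terminal 1,764.41 → $1,800; Thornfield Interchange 717.34 → $700.
Totals: Upper Overpass $600 + $500 = $1,100; Bellamy Reservoir $600 + $1,300 = $1,900; Valley Terminal $600 + $1,800 = $2,400; Thornfield Interchange $600 + $700 = $1,300.

Upper Overpass: $1,100; Bellamy Reservoir: $1,900; Valley Terminal: $2,400; Thornfield Interchange: $1,300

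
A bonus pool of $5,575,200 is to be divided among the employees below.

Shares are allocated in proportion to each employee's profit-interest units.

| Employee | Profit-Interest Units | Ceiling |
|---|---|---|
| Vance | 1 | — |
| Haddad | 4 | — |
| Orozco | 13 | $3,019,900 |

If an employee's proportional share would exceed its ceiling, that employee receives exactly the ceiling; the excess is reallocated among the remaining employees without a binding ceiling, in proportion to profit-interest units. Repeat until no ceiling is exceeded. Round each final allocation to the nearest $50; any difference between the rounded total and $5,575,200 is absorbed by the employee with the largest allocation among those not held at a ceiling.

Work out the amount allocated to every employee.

Vance: $511,050 · Haddad: $2,044,250 · Orozco: $3,019,900

Combined profit-interest units = 18.
Unconstrained shares: Vance 309,733.33; Haddad 1,238,933.33; Orozco 4,026,533.33.
Capped: Orozco ($3,019,900); balance $2,555,300 reallocated over remaining profit-interest units 5.
Shares after redistribution: Vance 511,060.00 → $511,050; Haddad 2,044,240.00 → $2,044,250.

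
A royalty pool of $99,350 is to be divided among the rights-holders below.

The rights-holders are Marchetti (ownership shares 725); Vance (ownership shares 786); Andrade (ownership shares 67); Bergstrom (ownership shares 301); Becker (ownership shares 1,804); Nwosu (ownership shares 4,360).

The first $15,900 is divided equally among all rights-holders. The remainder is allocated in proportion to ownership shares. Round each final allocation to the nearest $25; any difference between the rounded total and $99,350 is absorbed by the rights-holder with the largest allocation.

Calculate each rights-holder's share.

$15,900 shared equally gives $2,650 per rights-holder.
Remainder $83,450 by ownership shares (total 8,043): Marchetti 7,522.22 → $7,525; Vance 8,155.13 → $8,150; Andrade 695.16 → $700; Bergstrom 3,123.02 → $3,125; Becker 18,717.37 → $18,725; Nwosu 45,237.10 → $45,225.
Totals: Marchetti $2,650 + $7,525 = $10,175; Vance $2,650 + $8,150 = $10,800; Andrade $2,650 + $700 = $3,350; Bergstrom $2,650 + $3,125 = $5,775; Becker $2,650 + $18,725 = $21,375; Nwosu $2,650 + $45,225 = $47,875.

Marchetti: $10,175 | Vance: $10,800 | Andrade: $3,350 | Bergstrom: $5,775 | Becker: $21,375 | Nwosu: $47,875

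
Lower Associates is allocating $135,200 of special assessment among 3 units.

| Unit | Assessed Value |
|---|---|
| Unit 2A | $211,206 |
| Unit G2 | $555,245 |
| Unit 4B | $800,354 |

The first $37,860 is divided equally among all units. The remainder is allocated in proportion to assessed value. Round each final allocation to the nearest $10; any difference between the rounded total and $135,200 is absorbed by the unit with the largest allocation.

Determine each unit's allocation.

Unit 2A: $25,740 · Unit G2: $47,120 · Unit 4B: $62,340

Equal tier: $37,860 ÷ 3 = $12,620 apiece.
Remainder $97,340 by assessed value (total 1,566,805): Unit 2A 13,121.47 → $13,120; Unit G2 34,495.39 → $34,500; Unit 4B 49,723.14 → $49,720.
Totals: Unit 2A $12,620 + $13,120 = $25,740; Unit G2 $12,620 + $34,500 = $47,120; Unit 4B $12,620 + $49,720 = $62,340.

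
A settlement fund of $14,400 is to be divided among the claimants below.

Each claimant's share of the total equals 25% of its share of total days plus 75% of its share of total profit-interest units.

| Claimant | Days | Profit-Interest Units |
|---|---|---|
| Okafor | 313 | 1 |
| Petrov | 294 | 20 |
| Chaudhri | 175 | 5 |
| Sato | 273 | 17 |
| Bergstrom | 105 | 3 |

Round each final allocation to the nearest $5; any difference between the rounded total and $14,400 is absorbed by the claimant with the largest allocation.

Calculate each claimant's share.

Days total 1,160; profit-interest units total 46.
Composite weights (25% days + 75% profit-interest units): Okafor 0.0838; Petrov 0.3894; Chaudhri 0.1192; Sato 0.3360; Bergstrom 0.0715.
Proportional shares: Okafor 1,206.16; Petrov 5,608.07; Chaudhri 1,717.02; Sato 4,838.55; Bergstrom 1,030.21.
After rounding ($5): Okafor $1,205; Petrov $5,610; Chaudhri $1,715; Sato $4,840; Bergstrom $1,030. Sum = $14,400.
Sum already equals the total — no adjustment.

Okafor: $1,205 · Petrov: $5,610 · Chaudhri: $1,715 · Sato: $4,840 · Bergstrom: $1,030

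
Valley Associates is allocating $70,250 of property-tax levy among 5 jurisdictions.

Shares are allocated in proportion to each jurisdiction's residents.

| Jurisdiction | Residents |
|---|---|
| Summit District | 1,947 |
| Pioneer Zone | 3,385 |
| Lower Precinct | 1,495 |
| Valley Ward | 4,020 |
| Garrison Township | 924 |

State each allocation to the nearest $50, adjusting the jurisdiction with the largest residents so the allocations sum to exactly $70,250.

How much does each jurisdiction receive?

Total residents = 1,947 + 3,385 + 1,495 + 4,020 + 924 = 11,771.
Proportional shares: Summit District 11,619.81; Pioneer Zone 20,201.87; Lower Precinct 8,922.25; Valley Ward 23,991.59; Garrison Township 5,514.48.
After rounding ($50): Summit District $11,600; Pioneer Zone $20,200; Lower Precinct $8,900; Valley Ward $24,000; Garrison Township $5,500. Sum = $70,200.
Difference $70,250 − $70,200 = +$50 applied to largest residents (Valley Ward): Valley Ward becomes $24,050.

Summit District: $11,600; Pioneer Zone: $20,200; Lower Precinct: $8,900; Valley Ward: $24,050; Garrison Township: $5,500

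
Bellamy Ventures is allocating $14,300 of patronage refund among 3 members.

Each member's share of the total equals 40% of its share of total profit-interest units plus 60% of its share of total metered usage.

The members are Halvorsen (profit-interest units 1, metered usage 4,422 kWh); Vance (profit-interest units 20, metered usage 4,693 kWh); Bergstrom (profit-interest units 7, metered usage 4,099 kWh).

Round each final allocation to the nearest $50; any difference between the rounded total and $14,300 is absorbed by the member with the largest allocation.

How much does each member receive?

Halvorsen: $3,100; Vance: $7,100; Bergstrom: $4,100

Totals — profit-interest units 28, metered usage 13,214.
Combined weights (40% profit-interest units + 60% metered usage): Halvorsen 0.2151; Vance 0.4988; Bergstrom 0.2861.
Unrounded shares: Halvorsen 3,075.54; Vance 7,132.93; Bergstrom 4,091.53.
At nearest $50: Halvorsen $3,100; Vance $7,150; Bergstrom $4,100. Sum = $14,350.
Difference $14,300 − $14,350 = −$50 applied to largest allocation (Vance): Vance becomes $7,100.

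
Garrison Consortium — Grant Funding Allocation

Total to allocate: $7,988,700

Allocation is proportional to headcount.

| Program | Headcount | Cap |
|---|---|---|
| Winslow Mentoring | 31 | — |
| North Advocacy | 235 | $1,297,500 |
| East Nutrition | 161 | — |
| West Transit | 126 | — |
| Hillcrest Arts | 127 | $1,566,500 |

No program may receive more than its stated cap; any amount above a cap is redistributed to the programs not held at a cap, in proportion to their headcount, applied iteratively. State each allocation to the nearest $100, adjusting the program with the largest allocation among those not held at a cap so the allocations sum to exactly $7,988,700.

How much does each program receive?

Winslow Mentoring: $499,600 · North Advocacy: $1,297,500 · East Nutrition: $2,594,600 · West Transit: $2,030,500 · Hillcrest Arts: $1,566,500

Total headcount = 680.
Proportional shares (ignoring caps): Winslow Mentoring 364,190.74; North Advocacy 2,760,800.74; East Nutrition 1,891,442.21; West Transit 1,480,259.12; Hillcrest Arts 1,492,007.21.
Cap binds for North Advocacy ($1,297,500); balance $6,691,200 reallocated over remaining headcount 445.
Cap binds for Hillcrest Arts ($1,566,500); balance $5,124,700 reallocated over remaining headcount 318.
Shares after redistribution: Winslow Mentoring 499,577.67 → $499,600; East Nutrition 2,594,580.82 → $2,594,600; West Transit 2,030,541.51 → $2,030,500.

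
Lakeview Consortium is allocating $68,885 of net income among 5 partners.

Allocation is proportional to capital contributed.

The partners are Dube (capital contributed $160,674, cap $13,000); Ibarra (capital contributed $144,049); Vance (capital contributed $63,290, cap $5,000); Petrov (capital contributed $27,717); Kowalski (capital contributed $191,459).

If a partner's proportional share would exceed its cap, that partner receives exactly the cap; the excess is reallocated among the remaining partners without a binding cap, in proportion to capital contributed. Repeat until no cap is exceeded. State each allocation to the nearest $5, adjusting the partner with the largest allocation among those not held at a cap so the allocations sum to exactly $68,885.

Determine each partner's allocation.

Dube: $13,000; Ibarra: $20,180; Vance: $5,000; Petrov: $3,885; Kowalski: $26,820

Capital contributed total: 587,189.
Unconstrained shares: Dube 18,849.18; Ibarra 16,898.84; Vance 7,424.75; Petrov 3,251.57; Kowalski 22,460.66.
Capped: Dube ($13,000), Vance ($5,000); residual $50,885 reallocated over remaining capital contributed 363,225.
Remaining shares: Ibarra 20,180.15 → $20,180; Petrov 3,882.94 → $3,885; Kowalski 26,821.92 → $26,820.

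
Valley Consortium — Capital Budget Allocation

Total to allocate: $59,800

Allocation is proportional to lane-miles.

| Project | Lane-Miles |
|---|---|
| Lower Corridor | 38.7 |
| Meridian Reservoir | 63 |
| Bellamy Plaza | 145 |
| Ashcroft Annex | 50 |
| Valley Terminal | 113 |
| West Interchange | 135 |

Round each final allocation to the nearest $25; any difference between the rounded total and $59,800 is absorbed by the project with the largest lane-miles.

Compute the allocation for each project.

Sum of lane-miles: 38.7 + 63 + 145 + 50 + 113 + 135 = 544.7.
Unrounded shares: Lower Corridor 4,248.69; Meridian Reservoir 6,916.47; Bellamy Plaza 15,918.85; Ashcroft Annex 5,489.26; Valley Terminal 12,405.73; West Interchange 14,821.00.
At nearest $25: Lower Corridor $4,250; Meridian Reservoir $6,925; Bellamy Plaza $15,925; Ashcroft Annex $5,500; Valley Terminal $12,400; West Interchange $14,825. Sum = $59,825.
Difference $59,800 − $59,825 = −$25 applied to largest lane-miles (Bellamy Plaza): Bellamy Plaza becomes $15,900.

Lower Corridor: $4,250 · Meridian Reservoir: $6,925 · Bellamy Plaza: $15,900 · Ashcroft Annex: $5,500 · Valley Terminal: $12,400 · West Interchange: $14,825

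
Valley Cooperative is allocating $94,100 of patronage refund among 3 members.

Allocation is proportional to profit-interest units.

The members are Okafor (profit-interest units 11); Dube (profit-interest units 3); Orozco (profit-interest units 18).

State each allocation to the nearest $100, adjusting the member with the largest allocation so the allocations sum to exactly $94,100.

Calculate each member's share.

Total profit-interest units = 32.
Raw shares: Okafor 11/32 × $94,100 = 32,346.88; Dube 3/32 × $94,100 = 8,821.88; Orozco 18/32 × $94,100 = 52,931.25.
At nearest $100: Okafor $32,300; Dube $8,800; Orozco $52,900. Sum = $94,000.
Difference $94,100 − $94,000 = +$100 applied to largest allocation (Orozco): Orozco becomes $53,000.

Okafor: $32,300; Dube: $8,800; Orozco: $53,000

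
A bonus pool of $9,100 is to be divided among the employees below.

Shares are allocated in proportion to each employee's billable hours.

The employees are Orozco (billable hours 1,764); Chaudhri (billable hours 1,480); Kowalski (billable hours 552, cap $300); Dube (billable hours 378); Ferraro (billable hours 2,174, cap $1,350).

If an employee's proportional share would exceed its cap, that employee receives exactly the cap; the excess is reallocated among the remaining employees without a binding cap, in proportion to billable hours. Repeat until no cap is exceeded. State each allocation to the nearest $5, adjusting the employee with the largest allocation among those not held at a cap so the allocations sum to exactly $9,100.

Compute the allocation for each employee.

Combined billable hours = 6,348.
Unconstrained shares: Orozco 2,528.73; Chaudhri 2,121.61; Kowalski 791.30; Dube 541.87; Ferraro 3,116.48.
Capped: Kowalski ($300), Ferraro ($1,350); residual $7,450 reallocated over remaining billable hours 3,622.
Remaining shares: Orozco 3,628.33 → $3,630; Chaudhri 3,044.17 → $3,045; Dube 777.499 → $775.

Orozco: $3,630 | Chaudhri: $3,045 | Kowalski: $300 | Dube: $775 | Ferraro: $1,350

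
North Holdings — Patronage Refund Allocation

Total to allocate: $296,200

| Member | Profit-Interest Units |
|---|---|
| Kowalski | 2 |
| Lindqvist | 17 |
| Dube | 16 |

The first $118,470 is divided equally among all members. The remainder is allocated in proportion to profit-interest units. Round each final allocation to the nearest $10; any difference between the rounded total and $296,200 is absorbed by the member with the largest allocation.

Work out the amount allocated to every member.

$118,470 shared equally gives $39,490 per member.
Remainder $177,730 by profit-interest units (total 35): Kowalski 10,156.00 → $10,160; Lindqvist 86,326.00 → $86,330; Dube 81,248.00 → $81,250.
Rounding difference −$10 on remainder applied to Lindqvist.
Totals: Kowalski $39,490 + $10,160 = $49,650; Lindqvist $39,490 + $86,320 = $125,810; Dube $39,490 + $81,250 = $120,740.

Kowalski: $49,650 | Lindqvist: $125,810 | Dube: $120,740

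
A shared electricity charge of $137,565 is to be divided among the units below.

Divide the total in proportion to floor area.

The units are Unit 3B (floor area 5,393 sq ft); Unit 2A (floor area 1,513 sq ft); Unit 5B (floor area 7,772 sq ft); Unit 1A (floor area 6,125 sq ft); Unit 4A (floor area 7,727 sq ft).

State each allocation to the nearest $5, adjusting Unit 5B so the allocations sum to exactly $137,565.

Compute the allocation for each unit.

Unit 3B: $26,005 | Unit 2A: $7,295 | Unit 5B: $37,470 | Unit 1A: $29,535 | Unit 4A: $37,260

Combined floor area = 28,530.
Raw shares: Unit 3B 5,393/28,530 × $137,565 = 26,003.79; Unit 2A 1,513/28,530 × $137,565 = 7,295.33; Unit 5B 7,772/28,530 × $137,565 = 37,474.77; Unit 1A 6,125/28,530 × $137,565 = 29,533.32; Unit 4A 7,727/28,530 × $137,565 = 37,257.79.
At nearest $5: Unit 3B $26,005; Unit 2A $7,295; Unit 5B $37,475; Unit 1A $29,535; Unit 4A $37,260. Sum = $137,570.
Difference $137,565 − $137,570 = −$5 applied to Unit 5B: Unit 5B becomes $37,470.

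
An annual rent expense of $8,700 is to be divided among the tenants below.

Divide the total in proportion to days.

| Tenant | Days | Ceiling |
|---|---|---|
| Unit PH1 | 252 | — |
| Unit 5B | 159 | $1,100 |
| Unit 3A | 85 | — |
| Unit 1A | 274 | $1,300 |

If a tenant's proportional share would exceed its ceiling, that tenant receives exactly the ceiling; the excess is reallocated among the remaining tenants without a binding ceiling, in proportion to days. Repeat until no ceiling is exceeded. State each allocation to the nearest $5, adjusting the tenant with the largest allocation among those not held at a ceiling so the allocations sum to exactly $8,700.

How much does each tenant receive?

Unit PH1: $4,710; Unit 5B: $1,100; Unit 3A: $1,590; Unit 1A: $1,300

Total days = 770.
Unconstrained shares: Unit PH1 2,847.27; Unit 5B 1,796.49; Unit 3A 960.39; Unit 1A 3,095.84.
Cap binds for Unit 5B ($1,100), Unit 1A ($1,300); balance $6,300 reallocated over remaining days 337.
Remaining shares: Unit PH1 4,710.98 → $4,710; Unit 3A 1,589.02 → $1,590.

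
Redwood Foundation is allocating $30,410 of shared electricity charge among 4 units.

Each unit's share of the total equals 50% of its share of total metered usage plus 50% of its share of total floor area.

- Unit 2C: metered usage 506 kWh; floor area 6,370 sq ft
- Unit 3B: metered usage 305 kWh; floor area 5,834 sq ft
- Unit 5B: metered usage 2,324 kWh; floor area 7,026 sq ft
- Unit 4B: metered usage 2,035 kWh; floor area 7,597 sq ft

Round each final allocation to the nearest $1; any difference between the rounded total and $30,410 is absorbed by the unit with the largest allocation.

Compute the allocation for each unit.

Unit 2C: $5,099 | Unit 3B: $4,204 | Unit 5B: $10,816 | Unit 4B: $10,291

Totals — metered usage 5,170, floor area 26,827.
Blended shares (50% metered usage + 50% floor area): Unit 2C 0.1677; Unit 3B 0.1382; Unit 5B 0.3557; Unit 4B 0.3384.
Proportional shares: Unit 2C 5,098.54; Unit 3B 4,203.60; Unit 5B 10,817.09; Unit 4B 10,290.77.
At nearest $1: Unit 2C $5,099; Unit 3B $4,204; Unit 5B $10,817; Unit 4B $10,291. Sum = $30,411.
Difference $30,410 − $30,411 = −$1 applied to largest allocation (Unit 5B): Unit 5B becomes $10,816.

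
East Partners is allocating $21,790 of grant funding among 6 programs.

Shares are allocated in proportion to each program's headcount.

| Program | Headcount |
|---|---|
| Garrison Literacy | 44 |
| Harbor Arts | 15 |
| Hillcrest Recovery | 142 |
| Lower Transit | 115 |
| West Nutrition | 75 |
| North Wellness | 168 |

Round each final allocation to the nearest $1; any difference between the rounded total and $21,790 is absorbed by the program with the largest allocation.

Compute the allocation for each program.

Garrison Literacy: $1,715 | Harbor Arts: $585 | Hillcrest Recovery: $5,535 | Lower Transit: $4,483 | West Nutrition: $2,924 | North Wellness: $6,548

Headcount total: 559.
Unrounded shares: Garrison Literacy 44/559 × $21,790 = 1,715.13; Harbor Arts 15/559 × $21,790 = 584.70; Hillcrest Recovery 142/559 × $21,790 = 5,535.21; Lower Transit 115/559 × $21,790 = 4,482.74; West Nutrition 75/559 × $21,790 = 2,923.52; North Wellness 168/559 × $21,790 = 6,548.69.
At nearest $1: Garrison Literacy $1,715; Harbor Arts $585; Hillcrest Recovery $5,535; Lower Transit $4,483; West Nutrition $2,924; North Wellness $6,549. Sum = $21,791.
Difference $21,790 − $21,791 = −$1 applied to largest allocation (North Wellness): North Wellness becomes $6,548.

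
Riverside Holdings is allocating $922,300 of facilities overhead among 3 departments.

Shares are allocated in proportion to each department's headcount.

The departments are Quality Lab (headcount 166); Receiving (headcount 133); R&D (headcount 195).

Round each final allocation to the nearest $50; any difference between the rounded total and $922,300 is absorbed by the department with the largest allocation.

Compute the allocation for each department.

Quality Lab: $309,900; Receiving: $248,300; R&D: $364,100

Combined headcount = 494.
Unrounded shares: Quality Lab 166/494 × $922,300 = 309,922.67; Receiving 133/494 × $922,300 = 248,311.54; R&D 195/494 × $922,300 = 364,065.79.
After rounding ($50): Quality Lab $309,900; Receiving $248,300; R&D $364,050. Sum = $922,250.
Difference $922,300 − $922,250 = +$50 applied to largest allocation (R&D): R&D becomes $364,100.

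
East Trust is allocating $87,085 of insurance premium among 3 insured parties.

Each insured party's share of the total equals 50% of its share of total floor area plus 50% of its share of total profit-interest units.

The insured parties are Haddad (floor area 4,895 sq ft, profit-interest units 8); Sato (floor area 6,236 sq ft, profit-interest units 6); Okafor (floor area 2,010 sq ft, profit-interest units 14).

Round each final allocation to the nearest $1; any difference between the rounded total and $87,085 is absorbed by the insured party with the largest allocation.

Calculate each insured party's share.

Totals — floor area 13,141, profit-interest units 28.
Composite weights (50% floor area + 50% profit-interest units): Haddad 0.3291; Sato 0.3444; Okafor 0.3265.
Pro-rata amounts: Haddad 28,660.22; Sato 29,993.43; Okafor 28,431.35.
After rounding ($1): Haddad $28,660; Sato $29,993; Okafor $28,431. Sum = $87,084.
Difference $87,085 − $87,084 = +$1 applied to largest allocation (Sato): Sato becomes $29,994.

Haddad: $28,660; Sato: $29,994; Okafor: $28,431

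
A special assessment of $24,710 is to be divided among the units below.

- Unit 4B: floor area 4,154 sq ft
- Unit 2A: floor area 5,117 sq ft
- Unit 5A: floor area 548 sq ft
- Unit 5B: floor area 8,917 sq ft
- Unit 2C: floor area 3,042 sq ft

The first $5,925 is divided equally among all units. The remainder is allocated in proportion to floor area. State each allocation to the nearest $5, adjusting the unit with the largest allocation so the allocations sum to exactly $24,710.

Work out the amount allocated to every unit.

First tranche $5,925 split equally: $1,185 each.
Remainder $18,785 by floor area (total 21,778): Unit 4B 3,583.11 → $3,585; Unit 2A 4,413.76 → $4,415; Unit 5A 472.69 → $475; Unit 5B 7,691.52 → $7,690; Unit 2C 2,623.93 → $2,625.
Rounding difference −$5 on remainder applied to Unit 5B.
Totals: Unit 4B $1,185 + $3,585 = $4,770; Unit 2A $1,185 + $4,415 = $5,600; Unit 5A $1,185 + $475 = $1,660; Unit 5B $1,185 + $7,685 = $8,870; Unit 2C $1,185 + $2,625 = $3,810.

Unit 4B: $4,770; Unit 2A: $5,600; Unit 5A: $1,660; Unit 5B: $8,870; Unit 2C: $3,810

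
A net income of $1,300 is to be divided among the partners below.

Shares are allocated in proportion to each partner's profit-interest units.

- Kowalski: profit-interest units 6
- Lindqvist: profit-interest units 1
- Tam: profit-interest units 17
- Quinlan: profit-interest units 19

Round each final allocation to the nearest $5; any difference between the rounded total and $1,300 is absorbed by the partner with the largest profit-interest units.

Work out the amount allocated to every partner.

Kowalski: $180 | Lindqvist: $30 | Tam: $515 | Quinlan: $575

Combined profit-interest units = 6 + 1 + 17 + 19 = 43.
Raw shares: Kowalski 181.40; Lindqvist 30.23; Tam 513.95; Quinlan 574.42.
At nearest $5: Kowalski $180; Lindqvist $30; Tam $515; Quinlan $575. Sum = $1,300.
Rounded total matches; no reconciliation needed.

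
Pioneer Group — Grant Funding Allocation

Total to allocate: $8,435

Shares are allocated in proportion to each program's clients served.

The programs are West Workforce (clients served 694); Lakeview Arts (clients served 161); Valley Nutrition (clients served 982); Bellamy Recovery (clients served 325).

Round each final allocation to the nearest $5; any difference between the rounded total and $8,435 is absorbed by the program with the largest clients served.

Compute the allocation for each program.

West Workforce: $2,710 | Lakeview Arts: $630 | Valley Nutrition: $3,825 | Bellamy Recovery: $1,270

Combined clients served = 2,162.
Unrounded shares: West Workforce 694/2,162 × $8,435 = 2,707.63; Lakeview Arts 161/2,162 × $8,435 = 628.14; Valley Nutrition 982/2,162 × $8,435 = 3,831.25; Bellamy Recovery 325/2,162 × $8,435 = 1,267.98.
Rounded to nearest $5: West Workforce $2,710; Lakeview Arts $630; Valley Nutrition $3,830; Bellamy Recovery $1,270. Sum = $8,440.
Difference $8,435 − $8,440 = −$5 applied to largest clients served (Valley Nutrition): Valley Nutrition becomes $3,825.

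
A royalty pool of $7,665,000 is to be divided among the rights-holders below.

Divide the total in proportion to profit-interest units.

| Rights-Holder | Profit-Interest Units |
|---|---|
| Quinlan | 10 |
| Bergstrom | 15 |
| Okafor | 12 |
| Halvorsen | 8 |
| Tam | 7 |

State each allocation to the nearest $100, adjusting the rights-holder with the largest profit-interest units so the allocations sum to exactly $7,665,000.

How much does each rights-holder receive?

Quinlan: $1,474,000 | Bergstrom: $2,211,200 | Okafor: $1,768,800 | Halvorsen: $1,179,200 | Tam: $1,031,800

Profit-interest units total: 52.
Raw shares: Quinlan 10/52 × $7,665,000 = 1,474,038.46; Bergstrom 15/52 × $7,665,000 = 2,211,057.69; Okafor 12/52 × $7,665,000 = 1,768,846.15; Halvorsen 8/52 × $7,665,000 = 1,179,230.77; Tam 7/52 × $7,665,000 = 1,031,826.92.
After rounding ($100): Quinlan $1,474,000; Bergstrom $2,211,100; Okafor $1,768,800; Halvorsen $1,179,200; Tam $1,031,800. Sum = $7,664,900.
Difference $7,665,000 − $7,664,900 = +$100 applied to largest profit-interest units (Bergstrom): Bergstrom becomes $2,211,200.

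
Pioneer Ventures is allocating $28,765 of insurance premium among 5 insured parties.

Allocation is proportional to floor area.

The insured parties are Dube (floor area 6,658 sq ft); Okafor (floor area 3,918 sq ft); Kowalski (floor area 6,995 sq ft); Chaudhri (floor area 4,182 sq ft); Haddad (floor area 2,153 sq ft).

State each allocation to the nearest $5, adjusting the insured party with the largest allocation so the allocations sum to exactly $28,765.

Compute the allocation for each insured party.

Dube: $8,010; Okafor: $4,715; Kowalski: $8,420; Chaudhri: $5,030; Haddad: $2,590

Combined floor area = 23,906.
Raw shares: Dube 6,658/23,906 × $28,765 = 8,011.27; Okafor 3,918/23,906 × $28,765 = 4,714.35; Kowalski 6,995/23,906 × $28,765 = 8,416.76; Chaudhri 4,182/23,906 × $28,765 = 5,032.01; Haddad 2,153/23,906 × $28,765 = 2,590.61.
After rounding ($5): Dube $8,010; Okafor $4,715; Kowalski $8,415; Chaudhri $5,030; Haddad $2,590. Sum = $28,760.
Difference $28,765 − $28,760 = +$5 applied to largest allocation (Kowalski): Kowalski becomes $8,420.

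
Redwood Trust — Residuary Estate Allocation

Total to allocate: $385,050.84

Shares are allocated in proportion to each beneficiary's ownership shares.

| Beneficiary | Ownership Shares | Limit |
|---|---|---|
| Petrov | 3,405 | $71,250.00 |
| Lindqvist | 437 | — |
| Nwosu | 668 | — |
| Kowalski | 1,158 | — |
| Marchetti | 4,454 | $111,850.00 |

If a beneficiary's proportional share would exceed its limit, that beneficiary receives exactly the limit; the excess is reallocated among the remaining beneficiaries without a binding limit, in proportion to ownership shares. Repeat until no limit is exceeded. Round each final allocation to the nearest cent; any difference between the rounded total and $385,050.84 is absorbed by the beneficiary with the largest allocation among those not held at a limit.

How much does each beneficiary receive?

Petrov: $71,250.00; Lindqvist: $38,998.02; Nwosu: $59,612.53; Kowalski: $103,340.29; Marchetti: $111,850.00

Combined ownership shares = 10,122.
Pro-rata shares before constraints: Petrov 129,529.5505; Lindqvist 16,623.9100; Nwosu 25,411.3773; Kowalski 44,051.4595; Marchetti 169,434.5427.
Capped: Petrov ($71,250.00), Marchetti ($111,850.00); balance $201,950.84 reallocated over remaining ownership shares 2,263.
Shares after redistribution: Lindqvist 38,998.0190 → $38,998.02; Nwosu 59,612.5325 → $59,612.53; Kowalski 103,340.2884 → $103,340.29.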